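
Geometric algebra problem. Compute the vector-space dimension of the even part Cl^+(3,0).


Even subalgebra dimension = 2^(n-1)
n = 3 + 0 = 3
2^(3 - 1) = 2^2 = 4
Verification: sum of C(3,k) for even k = 1 + 3 = 4
Result = 4


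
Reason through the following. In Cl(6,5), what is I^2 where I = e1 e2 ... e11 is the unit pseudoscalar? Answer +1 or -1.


The pseudoscalar I = e1...e_n (product of all n generators) of Cl(p,q) satisfies I^2 = (-1)^(q + n(n-1)/2).
p = 6, q = 5, n = p + q = 11
n(n-1)/2 = 11 * 10 / 2 = 55
Exponent = q + n(n-1)/2 = 5 + 55 = 60
I^2 = (-1)^60 = +1


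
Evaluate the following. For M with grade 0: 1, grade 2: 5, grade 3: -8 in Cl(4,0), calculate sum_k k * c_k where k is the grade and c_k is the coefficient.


Grade-weighted sum = sum of grade_k * coefficient_k
0*1 = 0
2*5 = 10
3*(-8) = -24
Total = 0 + 10 + (-24) = -14


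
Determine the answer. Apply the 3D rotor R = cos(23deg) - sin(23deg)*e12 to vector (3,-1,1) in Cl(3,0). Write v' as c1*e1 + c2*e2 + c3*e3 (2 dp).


Rotor R = cos(23deg) - sin(23deg)*e12
Rotation angle theta = 2 * 23 = 46 degrees in the e12 plane (e1 -> e2).
The component perpendicular to the plane (e3) is invariant: v'_3 = v3 = 1.00
cos(46deg) = 0.6947, sin(46deg) = 0.7193
v'_1 = v1*cos(theta) - v2*sin(theta) = 3*0.6947 - (-1)*0.7193 = 2.80
v'_2 = v1*sin(theta) + v2*cos(theta) = 3*0.7193 + (-1)*0.6947 = 1.46
v' = 2.80*e1 + 1.46*e2 + 1.00*e3


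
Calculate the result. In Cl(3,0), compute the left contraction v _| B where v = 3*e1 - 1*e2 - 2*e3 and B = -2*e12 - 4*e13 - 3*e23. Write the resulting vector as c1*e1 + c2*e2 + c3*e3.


Left contraction v _| B = <vB>_1 (grade-1 part of the geometric product vB).
Using e1_|e12 = e2, e2_|e12 = -e1, e1_|e13 = e3, e3_|e13 = -e1, e2_|e23 = e3, e3_|e23 = -e2:
e1 coeff: -v2*b12 - v3*b13 = -(-1)*(-2) - (-2)*(-4) = -10
e2 coeff: v1*b12 - v3*b23 = (3)*(-2) - (-2)*(-3) = -12
e3 coeff: v1*b13 + v2*b23 = (3)*(-4) + (-1)*(-3) = -9
v _| B = -10*e1 - 12*e2 - 9*e3


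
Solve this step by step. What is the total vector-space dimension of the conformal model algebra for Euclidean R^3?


The conformal model of R^3 uses Cl(4,1): the 3 Euclidean generators plus two extra orthogonal generators e+ (e+^2 = +1) and e- (e-^2 = -1), from which the null vectors e0, einf are built.
Number of generators m = 3 + 2 = 5.
dim Cl(p,q) = 2^m = 2^5 = 32


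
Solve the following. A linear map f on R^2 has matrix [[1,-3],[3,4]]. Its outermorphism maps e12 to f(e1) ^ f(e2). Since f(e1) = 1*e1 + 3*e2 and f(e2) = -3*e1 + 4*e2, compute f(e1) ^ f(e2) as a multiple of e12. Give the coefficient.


The outermorphism of a linear map f sends e1^e2 to f(e1)^f(e2).
f(e1) = 1*e1 + 3*e2
f(e2) = -3*e1 + 4*e2
f(e1) ^ f(e2) = (1*e1 + 3*e2) ^ (-3*e1 + 4*e2)
= 1*4*e12 + 3*(-3)*e21
= (4 - (-9))*e12
= 13*e12
Coefficient = 13


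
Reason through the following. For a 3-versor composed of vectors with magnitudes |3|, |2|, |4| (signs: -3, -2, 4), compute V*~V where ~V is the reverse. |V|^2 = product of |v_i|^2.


Each vector v_i has |v_i|^2 = s_i^2
Squared scales: (-3)^2 = 9, (-2)^2 = 4, 4^2 = 16
|V|^2 = 9 * 4 * 16
= 576


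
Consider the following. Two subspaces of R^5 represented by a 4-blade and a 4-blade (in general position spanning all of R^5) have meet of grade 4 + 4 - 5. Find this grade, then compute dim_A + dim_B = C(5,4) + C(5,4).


Meet grade = grade(A) + grade(B) - n
= 4 + 4 - 5 = 3
C(5,4) = 5
C(5,4) = 5
dim_A + dim_B = 5 + 5 = 10


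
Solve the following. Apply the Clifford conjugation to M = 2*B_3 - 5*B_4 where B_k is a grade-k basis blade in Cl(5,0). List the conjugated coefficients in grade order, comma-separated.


Clifford conjugate sign for grade k: (-1)^(k(k+1)/2)
Grade 3: (-1)^(3*4/2) = (-1)^6 = 1, coeff 2 -> 2
Grade 4: (-1)^(4*5/2) = (-1)^10 = 1, coeff -5 -> -5
Conjugated coefficients: 2, -5


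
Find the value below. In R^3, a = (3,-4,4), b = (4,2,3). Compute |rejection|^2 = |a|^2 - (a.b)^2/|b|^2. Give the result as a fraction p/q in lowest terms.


|a|^2 = 3^2 + (-4)^2 + 4^2 = 41
|b|^2 = 4^2 + 2^2 + 3^2 = 29
a . b = 3*4 + (-4)*2 + 4*3 = 16
(a.b)^2 = 16^2 = 256
|rej|^2 = 41 - 256/29
= (1189 - 256)/29
= 933/29
In lowest terms: 933/29


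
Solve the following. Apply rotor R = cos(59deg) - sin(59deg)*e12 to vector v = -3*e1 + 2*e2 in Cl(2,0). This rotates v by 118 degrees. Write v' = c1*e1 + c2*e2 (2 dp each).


Rotor R = cos(59deg) - sin(59deg)*e12
Rotation angle theta = 2 * 59 = 118 degrees
v' = R*v*~R rotates v by theta.
cos(118deg) = -0.4695, sin(118deg) = 0.8829
v'_1 = -3*cos(118deg) - 2*sin(118deg)
= -3*(-0.4695) - 2*0.8829
= -0.36
v'_2 = -3*sin(118deg) + 2*cos(118deg)
= -3*0.8829 + 2*(-0.4695)
= -3.59
v' = -0.36*e1 - 3.59*e2


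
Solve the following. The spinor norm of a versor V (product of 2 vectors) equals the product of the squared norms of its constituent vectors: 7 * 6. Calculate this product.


Spinor norm N(V) = |v1|^2 * |v2|^2 * ... * |v2|^2
= 7 * 6
Running product: 7, 42
N(V) = 42


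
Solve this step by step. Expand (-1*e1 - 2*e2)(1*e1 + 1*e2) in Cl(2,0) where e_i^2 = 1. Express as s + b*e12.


Expand: (-1*e1 - 2*e2)(1*e1 + 1*e2)
= (-1)*1*e1e1 + (-1)*1*e1e2 + (-2)*1*e2e1 + (-2)*1*e2e2
Using e1^2 = e2^2 = 1, e2e1 = -e1e2:
Scalar part s = (-1)*1 + (-2)*1 = -1 + (-2) = -3
Bivector part b = (-1)*1 - (-2)*1 = -1 - (-2) = 1
uv = -3 + 1*e12


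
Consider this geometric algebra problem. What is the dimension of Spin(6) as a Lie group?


Spin(n) double-covers SO(n); both have Lie algebra so(n) of dimension n(n-1)/2.
n = 6
n(n-1) = 6 * 5 = 30
dim Spin(6) = 30/2 = 15


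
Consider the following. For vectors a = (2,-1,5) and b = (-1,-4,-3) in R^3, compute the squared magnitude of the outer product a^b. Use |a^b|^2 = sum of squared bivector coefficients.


a wedge b = (a1*b2 - a2*b1)*e12 + (a1*b3 - a3*b1)*e13 + (a2*b3 - a3*b2)*e23
e12 coeff: 2*(-4) - (-1)*(-1) = -8 - 1 = -9
e13 coeff: 2*(-3) - 5*(-1) = -6 - (-5) = -1
e23 coeff: (-1)*(-3) - 5*(-4) = 3 - (-20) = 23
|a wedge b|^2 = (-9)^2 + (-1)^2 + 23^2
= 81 + 1 + 529
= 611


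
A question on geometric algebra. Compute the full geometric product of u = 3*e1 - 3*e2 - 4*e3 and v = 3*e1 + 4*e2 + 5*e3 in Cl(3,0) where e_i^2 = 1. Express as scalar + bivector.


In Cl(3,0): e_i^2 = 1, e_ie_j = -e_je_i for i != j.
Scalar part = u . v = 3*3 + (-3)*4 + (-4)*5
= 9 + (-12) + (-20) = -23
e12 coeff = 3*4 - (-3)*3 = 12 - (-9) = 21
e13 coeff = 3*5 - (-4)*3 = 15 - (-12) = 27
e23 coeff = (-3)*5 - (-4)*4 = -15 - (-16) = 1
uv = -23 + 21*e12 + 27*e13 + 1*e23


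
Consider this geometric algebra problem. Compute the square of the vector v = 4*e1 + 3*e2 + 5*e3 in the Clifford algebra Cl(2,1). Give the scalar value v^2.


v^2 = sum of c_i^2 * e_i^2
Positive signature terms (e_i^2 = +1): 4^2 + 3^2 = 25
Negative signature terms (e_j^2 = -1): 5^2 = 25
v^2 = 25 - 25 = 0


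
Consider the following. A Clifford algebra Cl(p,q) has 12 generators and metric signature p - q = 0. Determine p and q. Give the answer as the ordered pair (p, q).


We need p + q = 12 and p - q = 0.
Adding: 2p = 12 + 0 = 12, so p = 6.
Then q = 12 - 6 = 6.
(p, q) = (6, 6)


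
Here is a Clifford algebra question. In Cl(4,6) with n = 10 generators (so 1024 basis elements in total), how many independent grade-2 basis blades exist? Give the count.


Number of grade-k basis blades in Cl(p,q) with n = p + q is C(n, k).
n = 4 + 6 = 10
C(10, 2) = 10! / (2! * 8!)
= 3628800 / (2 * 40320)
= 45


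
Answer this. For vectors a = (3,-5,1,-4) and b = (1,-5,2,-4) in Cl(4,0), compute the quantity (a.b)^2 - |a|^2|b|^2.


a . b = 3*1 + (-5)*(-5) + 1*2 + (-4)*(-4)
= 3 + 25 + 2 + 16 = 46
|a|^2 = 3^2 + (-5)^2 + 1^2 + (-4)^2 = 51
|b|^2 = 1^2 + (-5)^2 + 2^2 + (-4)^2 = 46
(a.b)^2 = 46^2 = 2116
|a|^2 * |b|^2 = 51 * 46 = 2346
Result = 2116 - 2346 = -230


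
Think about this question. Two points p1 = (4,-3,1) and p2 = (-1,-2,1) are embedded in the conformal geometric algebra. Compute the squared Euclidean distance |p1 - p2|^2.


p1 - p2 = (5, -1, 0)
|p1 - p2|^2 = 5^2 + (-1)^2 + 0^2
= 25 + 1 + 0
= 26


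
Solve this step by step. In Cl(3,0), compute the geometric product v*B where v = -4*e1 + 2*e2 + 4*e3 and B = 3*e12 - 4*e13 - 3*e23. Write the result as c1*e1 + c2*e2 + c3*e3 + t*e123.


vB has grade-1 (vector) and grade-3 (trivector) parts: vB = (v _| B) + (v ^ B).
Vector part <vB>_1:
  e1: -v2*b12 - v3*b13 = -(2)*(3) - (4)*(-4) = 10
  e2: v1*b12 - v3*b23 = (-4)*(3) - (4)*(-3) = 0
  e3: v1*b13 + v2*b23 = (-4)*(-4) + (2)*(-3) = 10
Trivector part <vB>_3:
  e123: v1*b23 - v2*b13 + v3*b12 = (-4)*(-3) - (2)*(-4) + (4)*(3) = 32
vB = 10*e1 + 0*e2 + 10*e3 + 32*e123


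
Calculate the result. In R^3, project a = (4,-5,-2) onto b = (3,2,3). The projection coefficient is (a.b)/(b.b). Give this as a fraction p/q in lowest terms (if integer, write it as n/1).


Projection coefficient = (a . b) / (b . b)
a . b = 4*3 + (-5)*2 + (-2)*3
= 12 + (-10) + (-6) = -4
b . b = 3^2 + 2^2 + 3^2
= 9 + 4 + 9 = 22
Coefficient = -4/22
In lowest terms: -2/11


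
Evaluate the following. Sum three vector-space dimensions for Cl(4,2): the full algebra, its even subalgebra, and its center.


n = 4 + 2 = 6
Total dim = 2^6 = 64
Even subalgebra dim = 2^5 = 32
n is even, so center dim = 1
Sum = 64 + 32 + 1 = 97


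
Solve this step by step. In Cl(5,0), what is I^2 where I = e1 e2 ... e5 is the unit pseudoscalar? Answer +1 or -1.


The pseudoscalar I = e1...e_n (product of all n generators) of Cl(p,q) satisfies I^2 = (-1)^(q + n(n-1)/2).
p = 5, q = 0, n = p + q = 5
n(n-1)/2 = 5 * 4 / 2 = 10
Exponent = q + n(n-1)/2 = 0 + 10 = 10
I^2 = (-1)^10 = +1


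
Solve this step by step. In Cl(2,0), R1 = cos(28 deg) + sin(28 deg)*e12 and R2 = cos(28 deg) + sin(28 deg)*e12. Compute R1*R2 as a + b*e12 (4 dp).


Same-plane rotors commute and their half-angles add:
R1*R2 = cos(a1 + a2) + sin(a1 + a2)*e12.
a1 + a2 = 28 + 28 = 56 deg
cos(56 deg) = 0.5592
sin(56 deg) = 0.8290
R1*R2 = 0.5592 + 0.8290*e12


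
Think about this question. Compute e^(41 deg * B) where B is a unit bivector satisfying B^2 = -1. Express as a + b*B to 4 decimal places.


For a unit bivector B with B^2 = -1, the exponential series gives
e^(theta*B) = cos(theta) + sin(theta)*B (the GA analogue of Euler's formula).
theta = 41 degrees = 0.715585 rad
cos(41 deg) = 0.7547
sin(41 deg) = 0.6561
exp(theta*B) = 0.7547 + 0.6561*B


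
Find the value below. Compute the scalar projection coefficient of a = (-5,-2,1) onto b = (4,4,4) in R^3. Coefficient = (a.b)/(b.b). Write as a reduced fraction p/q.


Projection coefficient = (a . b) / (b . b)
a . b = (-5)*4 + (-2)*4 + 1*4
= -20 + (-8) + 4 = -24
b . b = 4^2 + 4^2 + 4^2
= 16 + 16 + 16 = 48
Coefficient = -24/48
In lowest terms: -1/2


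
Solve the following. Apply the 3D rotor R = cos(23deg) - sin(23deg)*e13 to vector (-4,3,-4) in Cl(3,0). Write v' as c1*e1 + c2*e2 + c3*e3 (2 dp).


Rotor R = cos(23deg) - sin(23deg)*e13
Rotation angle theta = 2 * 23 = 46 degrees in the e13 plane (e1 -> e3).
The component perpendicular to the plane (e2) is invariant: v'_2 = v2 = 3.00
cos(46deg) = 0.6947, sin(46deg) = 0.7193
v'_1 = v1*cos(theta) - v3*sin(theta) = -4*0.6947 - (-4)*0.7193 = 0.10
v'_3 = v1*sin(theta) + v3*cos(theta) = -4*0.7193 + (-4)*0.6947 = -5.66
v' = 0.10*e1 + 3.00*e2 - 5.66*e3


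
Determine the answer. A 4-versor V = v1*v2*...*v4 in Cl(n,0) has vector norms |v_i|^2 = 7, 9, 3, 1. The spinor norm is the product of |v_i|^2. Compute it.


Spinor norm N(V) = |v1|^2 * |v2|^2 * ... * |v4|^2
= 7 * 9 * 3 * 1
Running product: 7, 63, 189, 189
N(V) = 189


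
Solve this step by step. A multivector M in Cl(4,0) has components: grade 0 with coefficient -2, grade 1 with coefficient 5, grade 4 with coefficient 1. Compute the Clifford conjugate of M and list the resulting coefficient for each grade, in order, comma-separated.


Clifford conjugate sign for grade k: (-1)^(k(k+1)/2)
Grade 0: (-1)^(0*1/2) = (-1)^0 = 1, coeff -2 -> -2
Grade 1: (-1)^(1*2/2) = (-1)^1 = -1, coeff 5 -> -5
Grade 4: (-1)^(4*5/2) = (-1)^10 = 1, coeff 1 -> 1
Conjugated coefficients: -2, -5, 1


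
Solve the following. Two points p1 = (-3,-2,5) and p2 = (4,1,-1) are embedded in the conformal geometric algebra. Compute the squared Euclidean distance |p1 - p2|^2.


p1 - p2 = (-7, -3, 6)
|p1 - p2|^2 = (-7)^2 + (-3)^2 + 6^2
= 49 + 9 + 36
= 94


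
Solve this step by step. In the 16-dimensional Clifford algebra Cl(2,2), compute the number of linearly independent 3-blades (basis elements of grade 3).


Number of grade-k basis blades in Cl(p,q) with n = p + q is C(n, k).
n = 2 + 2 = 4
C(4, 3) = 4! / (3! * 1!)
= 24 / (6 * 1)
= 4


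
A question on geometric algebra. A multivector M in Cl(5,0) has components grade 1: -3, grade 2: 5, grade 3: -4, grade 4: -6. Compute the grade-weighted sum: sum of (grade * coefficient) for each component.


Grade-weighted sum = sum of grade_k * coefficient_k
1*(-3) = -3
2*5 = 10
3*(-4) = -12
4*(-6) = -24
Total = -3 + 10 + (-12) + (-24) = -29


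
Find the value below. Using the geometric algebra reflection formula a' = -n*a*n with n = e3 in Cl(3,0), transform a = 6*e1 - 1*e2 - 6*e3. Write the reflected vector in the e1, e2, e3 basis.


Reflection formula: a' = -n*a*n, with n = e3 (unit vector, n^2 = 1).
For reflection through hyperplane perp to e3:
The component along e3 flips sign, others stay.
a = (6, -1, -6)
a' = (6, -1, 6)
a' = 6*e1 - 1*e2 + 6*e3


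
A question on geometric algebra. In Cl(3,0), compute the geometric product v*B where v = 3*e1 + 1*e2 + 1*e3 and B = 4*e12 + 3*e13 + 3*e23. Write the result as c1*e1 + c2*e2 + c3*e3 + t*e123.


vB has grade-1 (vector) and grade-3 (trivector) parts: vB = (v _| B) + (v ^ B).
Vector part <vB>_1:
  e1: -v2*b12 - v3*b13 = -(1)*(4) - (1)*(3) = -7
  e2: v1*b12 - v3*b23 = (3)*(4) - (1)*(3) = 9
  e3: v1*b13 + v2*b23 = (3)*(3) + (1)*(3) = 12
Trivector part <vB>_3:
  e123: v1*b23 - v2*b13 + v3*b12 = (3)*(3) - (1)*(3) + (1)*(4) = 10
vB = -7*e1 + 9*e2 + 12*e3 + 10*e123


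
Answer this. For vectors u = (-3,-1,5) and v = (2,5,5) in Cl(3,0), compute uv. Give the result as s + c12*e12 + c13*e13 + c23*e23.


In Cl(3,0): e_i^2 = 1, e_ie_j = -e_je_i for i != j.
Scalar part = u . v = (-3)*2 + (-1)*5 + 5*5
= -6 + (-5) + 25 = 14
e12 coeff = (-3)*5 - (-1)*2 = -15 - (-2) = -13
e13 coeff = (-3)*5 - 5*2 = -15 - 10 = -25
e23 coeff = (-1)*5 - 5*5 = -5 - 25 = -30
uv = 14 - 13*e12 - 25*e13 - 30*e23


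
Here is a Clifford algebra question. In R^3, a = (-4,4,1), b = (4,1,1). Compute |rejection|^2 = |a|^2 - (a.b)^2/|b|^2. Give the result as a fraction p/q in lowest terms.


|a|^2 = (-4)^2 + 4^2 + 1^2 = 33
|b|^2 = 4^2 + 1^2 + 1^2 = 18
a . b = (-4)*4 + 4*1 + 1*1 = -11
(a.b)^2 = (-11)^2 = 121
|rej|^2 = 33 - 121/18
= (594 - 121)/18
= 473/18
In lowest terms: 473/18


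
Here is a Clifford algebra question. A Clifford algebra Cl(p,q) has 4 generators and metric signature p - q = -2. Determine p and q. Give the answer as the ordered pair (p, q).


We need p + q = 4 and p - q = -2.
Adding: 2p = 4 + (-2) = 2, so p = 1.
Then q = 4 - 1 = 3.
(p, q) = (1, 3)


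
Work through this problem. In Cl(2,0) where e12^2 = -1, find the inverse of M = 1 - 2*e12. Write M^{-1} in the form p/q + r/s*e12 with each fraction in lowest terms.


M = 1 - 2*e12, where e12^2 = -1.
Since M commutes with its reverse ~M = a - b*e12, M * ~M = a^2 - b^2*e12^2 = a^2 + b^2.
So M^{-1} = ~M / (a^2 + b^2) = (a - b*e12)/(a^2 + b^2).
a^2 + b^2 = 1 + 4 = 5
Scalar part = 1/5 = 1/5
Bivector coeff = 2/5 = 2/5
M^{-1} = 1/5 + 2/5*e12


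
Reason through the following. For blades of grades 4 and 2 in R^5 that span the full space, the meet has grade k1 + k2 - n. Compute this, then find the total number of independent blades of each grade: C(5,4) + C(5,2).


Meet grade = grade(A) + grade(B) - n
= 4 + 2 - 5 = 1
C(5,4) = 5
C(5,2) = 10
dim_A + dim_B = 5 + 10 = 15


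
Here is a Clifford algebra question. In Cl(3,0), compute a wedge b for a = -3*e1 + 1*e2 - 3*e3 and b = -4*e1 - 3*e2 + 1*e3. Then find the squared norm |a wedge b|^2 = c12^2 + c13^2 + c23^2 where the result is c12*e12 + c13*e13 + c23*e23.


a wedge b = (a1*b2 - a2*b1)*e12 + (a1*b3 - a3*b1)*e13 + (a2*b3 - a3*b2)*e23
e12 coeff: (-3)*(-3) - 1*(-4) = 9 - (-4) = 13
e13 coeff: (-3)*1 - (-3)*(-4) = -3 - 12 = -15
e23 coeff: 1*1 - (-3)*(-3) = 1 - 9 = -8
|a wedge b|^2 = 13^2 + (-15)^2 + (-8)^2
= 169 + 225 + 64
= 458


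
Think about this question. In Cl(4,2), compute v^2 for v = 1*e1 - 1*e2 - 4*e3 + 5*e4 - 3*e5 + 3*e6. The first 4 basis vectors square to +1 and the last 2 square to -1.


v^2 = sum of c_i^2 * e_i^2
Positive signature terms (e_i^2 = +1): 1^2 + (-1)^2 + (-4)^2 + 5^2 = 43
Negative signature terms (e_j^2 = -1): (-3)^2 + 3^2 = 18
v^2 = 43 - 18 = 25


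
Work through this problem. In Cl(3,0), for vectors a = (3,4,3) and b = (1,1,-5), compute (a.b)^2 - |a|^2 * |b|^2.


a . b = 3*1 + 4*1 + 3*(-5)
= 3 + 4 + (-15) = -8
|a|^2 = 3^2 + 4^2 + 3^2 = 34
|b|^2 = 1^2 + 1^2 + (-5)^2 = 27
(a.b)^2 = (-8)^2 = 64
|a|^2 * |b|^2 = 34 * 27 = 918
Result = 64 - 918 = -854


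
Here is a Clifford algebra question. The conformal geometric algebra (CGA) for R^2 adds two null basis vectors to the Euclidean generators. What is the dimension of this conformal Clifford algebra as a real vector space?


The conformal model of R^2 uses Cl(3,1): the 2 Euclidean generators plus two extra orthogonal generators e+ (e+^2 = +1) and e- (e-^2 = -1), from which the null vectors e0, einf are built.
Number of generators m = 2 + 2 = 4.
dim Cl(p,q) = 2^m = 2^4 = 16


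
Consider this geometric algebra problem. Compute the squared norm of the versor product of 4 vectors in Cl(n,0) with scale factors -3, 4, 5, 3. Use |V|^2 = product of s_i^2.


Each vector v_i has |v_i|^2 = s_i^2
Squared scales: (-3)^2 = 9, 4^2 = 16, 5^2 = 25, 3^2 = 9
|V|^2 = 9 * 16 * 25 * 9
= 32400


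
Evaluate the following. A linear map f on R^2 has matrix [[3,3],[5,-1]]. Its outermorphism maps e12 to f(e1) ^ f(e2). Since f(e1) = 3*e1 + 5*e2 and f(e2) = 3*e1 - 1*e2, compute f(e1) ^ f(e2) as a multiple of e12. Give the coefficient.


The outermorphism of a linear map f sends e1^e2 to f(e1)^f(e2).
f(e1) = 3*e1 + 5*e2
f(e2) = 3*e1 - 1*e2
f(e1) ^ f(e2) = (3*e1 + 5*e2) ^ (3*e1 - 1*e2)
= 3*(-1)*e12 + 5*3*e21
= (-3 - 15)*e12
= -18*e12
Coefficient = -18


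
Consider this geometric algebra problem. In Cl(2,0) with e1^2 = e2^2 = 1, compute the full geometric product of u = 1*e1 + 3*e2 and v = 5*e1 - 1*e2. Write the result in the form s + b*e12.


Expand: (1*e1 + 3*e2)(5*e1 - 1*e2)
= 1*5*e1e1 + 1*(-1)*e1e2 + 3*5*e2e1 + 3*(-1)*e2e2
Using e1^2 = e2^2 = 1, e2e1 = -e1e2:
Scalar part s = 1*5 + 3*(-1) = 5 + (-3) = 2
Bivector part b = 1*(-1) - 3*5 = -1 - 15 = -16
uv = 2 - 16*e12


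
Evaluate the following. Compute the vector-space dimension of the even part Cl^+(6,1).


Even subalgebra dimension = 2^(n-1)
n = 6 + 1 = 7
2^(7 - 1) = 2^6 = 64
Verification: sum of C(7,k) for even k = 1 + 21 + 35 + 7 = 64
Result = 64


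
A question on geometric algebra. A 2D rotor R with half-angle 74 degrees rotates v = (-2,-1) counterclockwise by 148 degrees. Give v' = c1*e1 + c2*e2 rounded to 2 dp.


Rotor R = cos(74deg) - sin(74deg)*e12
Rotation angle theta = 2 * 74 = 148 degrees
v' = R*v*~R rotates v by theta.
cos(148deg) = -0.8480, sin(148deg) = 0.5299
v'_1 = -2*cos(148deg) - (-1)*sin(148deg)
= -2*(-0.8480) - (-1)*0.5299
= 2.23
v'_2 = -2*sin(148deg) + (-1)*cos(148deg)
= -2*0.5299 + (-1)*(-0.8480)
= -0.21
v' = 2.23*e1 - 0.21*e2


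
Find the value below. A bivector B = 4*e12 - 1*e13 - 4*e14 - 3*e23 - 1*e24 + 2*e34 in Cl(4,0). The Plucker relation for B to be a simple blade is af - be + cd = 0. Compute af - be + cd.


Plucker relation: af - be + cd
a*f = 4*2 = 8
b*e = (-1)*(-1) = 1
c*d = (-4)*(-3) = 12
af - be + cd = 8 - 1 + 12
= 19


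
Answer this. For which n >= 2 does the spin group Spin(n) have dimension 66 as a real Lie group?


dim Spin(n) = dim so(n) = n(n-1)/2.
Solve n(n-1)/2 = 66, i.e. n^2 - n - 132 = 0.
Discriminant = 1 + 8*66 = 529
n = (1 + sqrt(529))/2 = (1 + 23)/2 = 12


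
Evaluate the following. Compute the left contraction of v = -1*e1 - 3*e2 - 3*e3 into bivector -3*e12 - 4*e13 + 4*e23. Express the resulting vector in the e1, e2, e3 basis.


Left contraction v _| B = <vB>_1 (grade-1 part of the geometric product vB).
Using e1_|e12 = e2, e2_|e12 = -e1, e1_|e13 = e3, e3_|e13 = -e1, e2_|e23 = e3, e3_|e23 = -e2:
e1 coeff: -v2*b12 - v3*b13 = -(-3)*(-3) - (-3)*(-4) = -21
e2 coeff: v1*b12 - v3*b23 = (-1)*(-3) - (-3)*(4) = 15
e3 coeff: v1*b13 + v2*b23 = (-1)*(-4) + (-3)*(4) = -8
v _| B = -21*e1 + 15*e2 - 8*e3


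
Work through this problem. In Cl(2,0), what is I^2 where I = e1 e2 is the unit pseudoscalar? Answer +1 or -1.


The pseudoscalar I = e1...e_n (product of all n generators) of Cl(p,q) satisfies I^2 = (-1)^(q + n(n-1)/2).
p = 2, q = 0, n = p + q = 2
n(n-1)/2 = 2 * 1 / 2 = 1
Exponent = q + n(n-1)/2 = 0 + 1 = 1
I^2 = (-1)^1 = -1


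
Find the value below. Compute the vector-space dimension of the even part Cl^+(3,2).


Even subalgebra dimension = 2^(n-1)
n = 3 + 2 = 5
2^(5 - 1) = 2^4 = 16
Verification: sum of C(5,k) for even k = 1 + 10 + 5 = 16
Result = 16


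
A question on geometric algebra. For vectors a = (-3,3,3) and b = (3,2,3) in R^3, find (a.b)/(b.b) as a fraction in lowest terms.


Projection coefficient = (a . b) / (b . b)
a . b = (-3)*3 + 3*2 + 3*3
= -9 + 6 + 9 = 6
b . b = 3^2 + 2^2 + 3^2
= 9 + 4 + 9 = 22
Coefficient = 6/22
In lowest terms: 3/11


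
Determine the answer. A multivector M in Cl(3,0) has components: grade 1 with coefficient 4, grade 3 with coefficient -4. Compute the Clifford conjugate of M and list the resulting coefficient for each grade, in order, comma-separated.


Clifford conjugate sign for grade k: (-1)^(k(k+1)/2)
Grade 1: (-1)^(1*2/2) = (-1)^1 = -1, coeff 4 -> -4
Grade 3: (-1)^(3*4/2) = (-1)^6 = 1, coeff -4 -> -4
Conjugated coefficients: -4, -4


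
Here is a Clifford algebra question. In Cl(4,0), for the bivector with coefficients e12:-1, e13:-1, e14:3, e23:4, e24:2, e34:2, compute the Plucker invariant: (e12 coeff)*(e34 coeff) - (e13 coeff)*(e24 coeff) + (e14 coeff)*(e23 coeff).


Plucker relation: af - be + cd
a*f = (-1)*2 = -2
b*e = (-1)*2 = -2
c*d = 3*4 = 12
af - be + cd = -2 - (-2) + 12
= 12


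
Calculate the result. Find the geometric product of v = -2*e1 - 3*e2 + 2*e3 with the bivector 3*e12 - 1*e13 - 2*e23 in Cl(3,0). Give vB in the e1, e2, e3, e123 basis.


vB has grade-1 (vector) and grade-3 (trivector) parts: vB = (v _| B) + (v ^ B).
Vector part <vB>_1:
  e1: -v2*b12 - v3*b13 = -(-3)*(3) - (2)*(-1) = 11
  e2: v1*b12 - v3*b23 = (-2)*(3) - (2)*(-2) = -2
  e3: v1*b13 + v2*b23 = (-2)*(-1) + (-3)*(-2) = 8
Trivector part <vB>_3:
  e123: v1*b23 - v2*b13 + v3*b12 = (-2)*(-2) - (-3)*(-1) + (2)*(3) = 7
vB = 11*e1 - 2*e2 + 8*e3 + 7*e123


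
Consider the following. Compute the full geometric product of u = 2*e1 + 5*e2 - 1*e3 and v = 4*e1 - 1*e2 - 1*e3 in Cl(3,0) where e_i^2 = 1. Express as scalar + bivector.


In Cl(3,0): e_i^2 = 1, e_ie_j = -e_je_i for i != j.
Scalar part = u . v = 2*4 + 5*(-1) + (-1)*(-1)
= 8 + (-5) + 1 = 4
e12 coeff = 2*(-1) - 5*4 = -2 - 20 = -22
e13 coeff = 2*(-1) - (-1)*4 = -2 - (-4) = 2
e23 coeff = 5*(-1) - (-1)*(-1) = -5 - 1 = -6
uv = 4 - 22*e12 + 2*e13 - 6*e23


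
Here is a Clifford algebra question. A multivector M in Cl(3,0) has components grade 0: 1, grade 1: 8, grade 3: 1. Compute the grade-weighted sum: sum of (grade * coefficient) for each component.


Grade-weighted sum = sum of grade_k * coefficient_k
0*1 = 0
1*8 = 8
3*1 = 3
Total = 0 + 8 + 3 = 11


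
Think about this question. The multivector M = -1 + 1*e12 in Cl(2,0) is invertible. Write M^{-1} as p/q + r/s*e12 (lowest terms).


M = -1 + 1*e12, where e12^2 = -1.
Since M commutes with its reverse ~M = a - b*e12, M * ~M = a^2 - b^2*e12^2 = a^2 + b^2.
So M^{-1} = ~M / (a^2 + b^2) = (a - b*e12)/(a^2 + b^2).
a^2 + b^2 = 1 + 1 = 2
Scalar part = -1/2 = -1/2
Bivector coeff = -1/2 = -1/2
M^{-1} = -1/2 - 1/2*e12


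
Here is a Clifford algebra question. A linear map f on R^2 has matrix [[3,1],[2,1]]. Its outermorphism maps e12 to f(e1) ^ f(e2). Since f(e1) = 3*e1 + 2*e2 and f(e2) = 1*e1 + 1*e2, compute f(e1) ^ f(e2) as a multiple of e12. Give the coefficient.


The outermorphism of a linear map f sends e1^e2 to f(e1)^f(e2).
f(e1) = 3*e1 + 2*e2
f(e2) = 1*e1 + 1*e2
f(e1) ^ f(e2) = (3*e1 + 2*e2) ^ (1*e1 + 1*e2)
= 3*1*e12 + 2*1*e21
= (3 - 2)*e12
= 1*e12
Coefficient = 1


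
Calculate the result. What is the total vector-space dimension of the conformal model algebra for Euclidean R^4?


The conformal model of R^4 uses Cl(5,1): the 4 Euclidean generators plus two extra orthogonal generators e+ (e+^2 = +1) and e- (e-^2 = -1), from which the null vectors e0, einf are built.
Number of generators m = 4 + 2 = 6.
dim Cl(p,q) = 2^m = 2^6 = 64


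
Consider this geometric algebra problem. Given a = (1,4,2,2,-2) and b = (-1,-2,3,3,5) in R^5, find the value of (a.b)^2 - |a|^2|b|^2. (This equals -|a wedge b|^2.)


a . b = 1*(-1) + 4*(-2) + 2*3 + 2*3 + (-2)*5
= -1 + (-8) + 6 + 6 + (-10) = -7
|a|^2 = 1^2 + 4^2 + 2^2 + 2^2 + (-2)^2 = 29
|b|^2 = (-1)^2 + (-2)^2 + 3^2 + 3^2 + 5^2 = 48
(a.b)^2 = (-7)^2 = 49
|a|^2 * |b|^2 = 29 * 48 = 1392
Result = 49 - 1392 = -1343


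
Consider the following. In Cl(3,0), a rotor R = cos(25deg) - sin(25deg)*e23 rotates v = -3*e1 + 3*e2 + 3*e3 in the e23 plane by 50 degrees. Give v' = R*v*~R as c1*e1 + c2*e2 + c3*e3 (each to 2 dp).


Rotor R = cos(25deg) - sin(25deg)*e23
Rotation angle theta = 2 * 25 = 50 degrees in the e23 plane (e2 -> e3).
The component perpendicular to the plane (e1) is invariant: v'_1 = v1 = -3.00
cos(50deg) = 0.6428, sin(50deg) = 0.7660
v'_2 = v2*cos(theta) - v3*sin(theta) = 3*0.6428 - 3*0.7660 = -0.37
v'_3 = v2*sin(theta) + v3*cos(theta) = 3*0.7660 + 3*0.6428 = 4.23
v' = -3.00*e1 - 0.37*e2 + 4.23*e3


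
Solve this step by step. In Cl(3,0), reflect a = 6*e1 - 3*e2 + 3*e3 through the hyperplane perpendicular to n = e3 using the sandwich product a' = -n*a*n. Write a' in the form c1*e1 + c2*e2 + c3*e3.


Reflection formula: a' = -n*a*n, with n = e3 (unit vector, n^2 = 1).
For reflection through hyperplane perp to e3:
The component along e3 flips sign, others stay.
a = (6, -3, 3)
a' = (6, -3, -3)
a' = 6*e1 - 3*e2 - 3*e3


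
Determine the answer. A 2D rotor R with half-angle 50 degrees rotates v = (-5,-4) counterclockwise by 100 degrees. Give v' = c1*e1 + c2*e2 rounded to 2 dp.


Rotor R = cos(50deg) - sin(50deg)*e12
Rotation angle theta = 2 * 50 = 100 degrees
v' = R*v*~R rotates v by theta.
cos(100deg) = -0.1736, sin(100deg) = 0.9848
v'_1 = -5*cos(100deg) - (-4)*sin(100deg)
= -5*(-0.1736) - (-4)*0.9848
= 4.81
v'_2 = -5*sin(100deg) + (-4)*cos(100deg)
= -5*0.9848 + (-4)*(-0.1736)
= -4.23
v' = 4.81*e1 - 4.23*e2


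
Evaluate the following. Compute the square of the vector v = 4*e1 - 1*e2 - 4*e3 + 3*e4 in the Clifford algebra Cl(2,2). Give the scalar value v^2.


v^2 = sum of c_i^2 * e_i^2
Positive signature terms (e_i^2 = +1): 4^2 + (-1)^2 = 17
Negative signature terms (e_j^2 = -1): (-4)^2 + 3^2 = 25
v^2 = 17 - 25 = -8


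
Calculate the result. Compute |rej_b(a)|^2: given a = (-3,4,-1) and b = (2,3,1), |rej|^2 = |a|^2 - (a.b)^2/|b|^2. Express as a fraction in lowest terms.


|a|^2 = (-3)^2 + 4^2 + (-1)^2 = 26
|b|^2 = 2^2 + 3^2 + 1^2 = 14
a . b = (-3)*2 + 4*3 + (-1)*1 = 5
(a.b)^2 = 5^2 = 25
|rej|^2 = 26 - 25/14
= (364 - 25)/14
= 339/14
In lowest terms: 339/14


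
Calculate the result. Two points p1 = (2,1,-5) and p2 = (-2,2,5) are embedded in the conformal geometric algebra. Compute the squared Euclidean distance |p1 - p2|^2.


p1 - p2 = (4, -1, -10)
|p1 - p2|^2 = 4^2 + (-1)^2 + (-10)^2
= 16 + 1 + 100
= 117


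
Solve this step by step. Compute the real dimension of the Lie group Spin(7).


Spin(n) double-covers SO(n); both have Lie algebra so(n) of dimension n(n-1)/2.
n = 7
n(n-1) = 7 * 6 = 42
dim Spin(7) = 42/2 = 21


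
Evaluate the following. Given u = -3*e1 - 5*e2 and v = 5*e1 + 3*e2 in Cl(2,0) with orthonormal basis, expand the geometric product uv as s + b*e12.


Expand: (-3*e1 - 5*e2)(5*e1 + 3*e2)
= (-3)*5*e1e1 + (-3)*3*e1e2 + (-5)*5*e2e1 + (-5)*3*e2e2
Using e1^2 = e2^2 = 1, e2e1 = -e1e2:
Scalar part s = (-3)*5 + (-5)*3 = -15 + (-15) = -30
Bivector part b = (-3)*3 - (-5)*5 = -9 - (-25) = 16
uv = -30 + 16*e12


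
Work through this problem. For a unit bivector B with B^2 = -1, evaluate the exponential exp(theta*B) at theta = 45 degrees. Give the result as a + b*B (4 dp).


For a unit bivector B with B^2 = -1, the exponential series gives
e^(theta*B) = cos(theta) + sin(theta)*B (the GA analogue of Euler's formula).
theta = 45 degrees = 0.785398 rad
cos(45 deg) = 0.7071
sin(45 deg) = 0.7071
exp(theta*B) = 0.7071 + 0.7071*B


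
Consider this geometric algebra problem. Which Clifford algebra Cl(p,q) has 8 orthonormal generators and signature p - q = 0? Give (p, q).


We need p + q = 8 and p - q = 0.
Adding: 2p = 8 + 0 = 8, so p = 4.
Then q = 8 - 4 = 4.
(p, q) = (4, 4)


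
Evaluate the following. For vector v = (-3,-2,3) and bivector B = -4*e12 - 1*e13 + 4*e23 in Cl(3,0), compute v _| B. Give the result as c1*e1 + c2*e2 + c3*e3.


Left contraction v _| B = <vB>_1 (grade-1 part of the geometric product vB).
Using e1_|e12 = e2, e2_|e12 = -e1, e1_|e13 = e3, e3_|e13 = -e1, e2_|e23 = e3, e3_|e23 = -e2:
e1 coeff: -v2*b12 - v3*b13 = -(-2)*(-4) - (3)*(-1) = -5
e2 coeff: v1*b12 - v3*b23 = (-3)*(-4) - (3)*(4) = 0
e3 coeff: v1*b13 + v2*b23 = (-3)*(-1) + (-2)*(4) = -5
v _| B = -5*e1 + 0*e2 - 5*e3


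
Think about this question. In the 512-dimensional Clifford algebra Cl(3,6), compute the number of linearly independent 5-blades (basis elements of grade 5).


Number of grade-k basis blades in Cl(p,q) with n = p + q is C(n, k).
n = 3 + 6 = 9
C(9, 5) = 9! / (5! * 4!)
= 362880 / (120 * 24)
= 126


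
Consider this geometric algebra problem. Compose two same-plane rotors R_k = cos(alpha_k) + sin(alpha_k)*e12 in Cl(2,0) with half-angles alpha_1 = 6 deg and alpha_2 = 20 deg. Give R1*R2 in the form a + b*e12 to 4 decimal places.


Same-plane rotors commute and their half-angles add:
R1*R2 = cos(a1 + a2) + sin(a1 + a2)*e12.
a1 + a2 = 6 + 20 = 26 deg
cos(26 deg) = 0.8988
sin(26 deg) = 0.4384
R1*R2 = 0.8988 + 0.4384*e12


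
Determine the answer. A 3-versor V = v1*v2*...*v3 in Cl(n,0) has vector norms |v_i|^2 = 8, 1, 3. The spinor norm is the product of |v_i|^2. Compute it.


Spinor norm N(V) = |v1|^2 * |v2|^2 * ... * |v3|^2
= 8 * 1 * 3
Running product: 8, 8, 24
N(V) = 24


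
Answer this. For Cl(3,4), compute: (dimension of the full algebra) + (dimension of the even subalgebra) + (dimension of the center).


n = 3 + 4 = 7
Total dim = 2^7 = 128
Even subalgebra dim = 2^6 = 64
n is odd, so center dim = 2
Sum = 128 + 64 + 2 = 194


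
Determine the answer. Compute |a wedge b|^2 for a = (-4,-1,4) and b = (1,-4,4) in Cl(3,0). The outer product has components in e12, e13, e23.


a wedge b = (a1*b2 - a2*b1)*e12 + (a1*b3 - a3*b1)*e13 + (a2*b3 - a3*b2)*e23
e12 coeff: (-4)*(-4) - (-1)*1 = 16 - (-1) = 17
e13 coeff: (-4)*4 - 4*1 = -16 - 4 = -20
e23 coeff: (-1)*4 - 4*(-4) = -4 - (-16) = 12
|a wedge b|^2 = 17^2 + (-20)^2 + 12^2
= 289 + 400 + 144
= 833


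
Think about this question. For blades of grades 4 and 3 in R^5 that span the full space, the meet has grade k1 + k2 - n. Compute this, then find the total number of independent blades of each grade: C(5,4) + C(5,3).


Meet grade = grade(A) + grade(B) - n
= 4 + 3 - 5 = 2
C(5,4) = 5
C(5,3) = 10
dim_A + dim_B = 5 + 10 = 15


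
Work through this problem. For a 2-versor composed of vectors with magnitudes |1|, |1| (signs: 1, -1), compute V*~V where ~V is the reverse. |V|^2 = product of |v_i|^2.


Each vector v_i has |v_i|^2 = s_i^2
Squared scales: 1^2 = 1, (-1)^2 = 1
|V|^2 = 1 * 1
= 1


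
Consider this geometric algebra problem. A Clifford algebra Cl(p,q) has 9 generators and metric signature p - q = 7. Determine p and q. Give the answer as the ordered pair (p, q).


We need p + q = 9 and p - q = 7.
Adding: 2p = 9 + 7 = 16, so p = 8.
Then q = 9 - 8 = 1.
(p, q) = (8, 1)


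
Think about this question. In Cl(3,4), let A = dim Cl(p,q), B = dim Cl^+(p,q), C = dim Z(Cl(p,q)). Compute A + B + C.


n = 3 + 4 = 7
Total dim = 2^7 = 128
Even subalgebra dim = 2^6 = 64
n is odd, so center dim = 2
Sum = 128 + 64 + 2 = 194


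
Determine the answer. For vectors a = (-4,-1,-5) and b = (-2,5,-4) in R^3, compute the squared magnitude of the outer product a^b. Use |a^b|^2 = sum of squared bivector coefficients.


a wedge b = (a1*b2 - a2*b1)*e12 + (a1*b3 - a3*b1)*e13 + (a2*b3 - a3*b2)*e23
e12 coeff: (-4)*5 - (-1)*(-2) = -20 - 2 = -22
e13 coeff: (-4)*(-4) - (-5)*(-2) = 16 - 10 = 6
e23 coeff: (-1)*(-4) - (-5)*5 = 4 - (-25) = 29
|a wedge b|^2 = (-22)^2 + 6^2 + 29^2
= 484 + 36 + 841
= 1361


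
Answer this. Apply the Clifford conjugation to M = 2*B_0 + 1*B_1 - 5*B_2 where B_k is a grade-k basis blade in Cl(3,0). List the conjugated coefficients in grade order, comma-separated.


Clifford conjugate sign for grade k: (-1)^(k(k+1)/2)
Grade 0: (-1)^(0*1/2) = (-1)^0 = 1, coeff 2 -> 2
Grade 1: (-1)^(1*2/2) = (-1)^1 = -1, coeff 1 -> -1
Grade 2: (-1)^(2*3/2) = (-1)^3 = -1, coeff -5 -> 5
Conjugated coefficients: 2, -1, 5


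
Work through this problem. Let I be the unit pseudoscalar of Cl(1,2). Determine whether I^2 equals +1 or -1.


The pseudoscalar I = e1...e_n (product of all n generators) of Cl(p,q) satisfies I^2 = (-1)^(q + n(n-1)/2).
p = 1, q = 2, n = p + q = 3
n(n-1)/2 = 3 * 2 / 2 = 3
Exponent = q + n(n-1)/2 = 2 + 3 = 5
I^2 = (-1)^5 = -1


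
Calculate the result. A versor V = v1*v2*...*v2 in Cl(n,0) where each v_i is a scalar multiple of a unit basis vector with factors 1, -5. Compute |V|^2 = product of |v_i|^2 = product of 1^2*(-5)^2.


Each vector v_i has |v_i|^2 = s_i^2
Squared scales: 1^2 = 1, (-5)^2 = 25
|V|^2 = 1 * 25
= 25


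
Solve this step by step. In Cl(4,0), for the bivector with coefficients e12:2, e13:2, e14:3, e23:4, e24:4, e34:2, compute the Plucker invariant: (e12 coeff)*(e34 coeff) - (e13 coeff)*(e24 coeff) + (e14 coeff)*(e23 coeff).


Plucker relation: af - be + cd
a*f = 2*2 = 4
b*e = 2*4 = 8
c*d = 3*4 = 12
af - be + cd = 4 - 8 + 12
= 8


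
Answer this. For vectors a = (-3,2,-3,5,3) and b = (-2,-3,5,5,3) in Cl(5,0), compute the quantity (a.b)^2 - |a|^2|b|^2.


a . b = (-3)*(-2) + 2*(-3) + (-3)*5 + 5*5 + 3*3
= 6 + (-6) + (-15) + 25 + 9 = 19
|a|^2 = (-3)^2 + 2^2 + (-3)^2 + 5^2 + 3^2 = 56
|b|^2 = (-2)^2 + (-3)^2 + 5^2 + 5^2 + 3^2 = 72
(a.b)^2 = 19^2 = 361
|a|^2 * |b|^2 = 56 * 72 = 4032
Result = 361 - 4032 = -3671


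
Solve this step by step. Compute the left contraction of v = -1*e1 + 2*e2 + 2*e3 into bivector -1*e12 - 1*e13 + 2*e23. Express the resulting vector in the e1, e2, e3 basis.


Left contraction v _| B = <vB>_1 (grade-1 part of the geometric product vB).
Using e1_|e12 = e2, e2_|e12 = -e1, e1_|e13 = e3, e3_|e13 = -e1, e2_|e23 = e3, e3_|e23 = -e2:
e1 coeff: -v2*b12 - v3*b13 = -(2)*(-1) - (2)*(-1) = 4
e2 coeff: v1*b12 - v3*b23 = (-1)*(-1) - (2)*(2) = -3
e3 coeff: v1*b13 + v2*b23 = (-1)*(-1) + (2)*(2) = 5
v _| B = 4*e1 - 3*e2 + 5*e3


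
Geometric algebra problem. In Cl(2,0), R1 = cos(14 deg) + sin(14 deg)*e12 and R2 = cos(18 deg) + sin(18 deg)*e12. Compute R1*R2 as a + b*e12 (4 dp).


Same-plane rotors commute and their half-angles add:
R1*R2 = cos(a1 + a2) + sin(a1 + a2)*e12.
a1 + a2 = 14 + 18 = 32 deg
cos(32 deg) = 0.8480
sin(32 deg) = 0.5299
R1*R2 = 0.8480 + 0.5299*e12


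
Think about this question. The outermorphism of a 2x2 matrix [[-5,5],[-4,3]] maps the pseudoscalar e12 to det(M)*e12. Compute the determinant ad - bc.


The outermorphism of a linear map f sends e1^e2 to f(e1)^f(e2).
f(e1) = -5*e1 - 4*e2
f(e2) = 5*e1 + 3*e2
f(e1) ^ f(e2) = (-5*e1 - 4*e2) ^ (5*e1 + 3*e2)
= (-5)*3*e12 + (-4)*5*e21
= (-15 - (-20))*e12
= 5*e12
Coefficient = 5


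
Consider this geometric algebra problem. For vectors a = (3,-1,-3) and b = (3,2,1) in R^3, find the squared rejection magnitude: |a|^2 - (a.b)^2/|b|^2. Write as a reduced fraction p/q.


|a|^2 = 3^2 + (-1)^2 + (-3)^2 = 19
|b|^2 = 3^2 + 2^2 + 1^2 = 14
a . b = 3*3 + (-1)*2 + (-3)*1 = 4
(a.b)^2 = 4^2 = 16
|rej|^2 = 19 - 16/14
= (266 - 16)/14
= 250/14
In lowest terms: 125/7


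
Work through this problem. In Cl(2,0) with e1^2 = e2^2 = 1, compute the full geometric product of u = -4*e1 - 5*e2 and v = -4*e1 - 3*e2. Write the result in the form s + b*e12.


Expand: (-4*e1 - 5*e2)(-4*e1 - 3*e2)
= (-4)*(-4)*e1e1 + (-4)*(-3)*e1e2 + (-5)*(-4)*e2e1 + (-5)*(-3)*e2e2
Using e1^2 = e2^2 = 1, e2e1 = -e1e2:
Scalar part s = (-4)*(-4) + (-5)*(-3) = 16 + 15 = 31
Bivector part b = (-4)*(-3) - (-5)*(-4) = 12 - 20 = -8
uv = 31 - 8*e12


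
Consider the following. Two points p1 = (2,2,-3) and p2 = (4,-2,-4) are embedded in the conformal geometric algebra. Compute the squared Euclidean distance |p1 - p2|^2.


p1 - p2 = (-2, 4, 1)
|p1 - p2|^2 = (-2)^2 + 4^2 + 1^2
= 4 + 16 + 1
= 21


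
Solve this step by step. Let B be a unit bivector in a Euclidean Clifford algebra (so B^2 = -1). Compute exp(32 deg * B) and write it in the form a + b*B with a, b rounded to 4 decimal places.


For a unit bivector B with B^2 = -1, the exponential series gives
e^(theta*B) = cos(theta) + sin(theta)*B (the GA analogue of Euler's formula).
theta = 32 degrees = 0.558505 rad
cos(32 deg) = 0.8480
sin(32 deg) = 0.5299
exp(theta*B) = 0.8480 + 0.5299*B


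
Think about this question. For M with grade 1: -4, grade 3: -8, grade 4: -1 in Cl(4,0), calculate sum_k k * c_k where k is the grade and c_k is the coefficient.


Grade-weighted sum = sum of grade_k * coefficient_k
1*(-4) = -4
3*(-8) = -24
4*(-1) = -4
Total = -4 + (-24) + (-4) = -32


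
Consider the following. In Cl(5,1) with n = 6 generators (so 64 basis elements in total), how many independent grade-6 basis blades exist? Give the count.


Number of grade-k basis blades in Cl(p,q) with n = p + q is C(n, k).
n = 5 + 1 = 6
C(6, 6) = 6! / (6! * 0!)
= 720 / (720 * 1)
= 1


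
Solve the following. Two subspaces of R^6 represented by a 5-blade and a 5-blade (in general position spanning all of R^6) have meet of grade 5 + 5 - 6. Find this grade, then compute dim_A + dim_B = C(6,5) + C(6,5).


Meet grade = grade(A) + grade(B) - n
= 5 + 5 - 6 = 4
C(6,5) = 6
C(6,5) = 6
dim_A + dim_B = 6 + 6 = 12


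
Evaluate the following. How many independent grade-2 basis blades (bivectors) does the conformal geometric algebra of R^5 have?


The conformal model of R^5 uses Cl(6,1) with m = 5 + 2 = 7 generators.
Number of grade-2 blades = C(m, 2) = C(7, 2)
= 7*6/2 = 21


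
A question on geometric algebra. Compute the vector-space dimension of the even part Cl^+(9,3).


Even subalgebra dimension = 2^(n-1)
n = 9 + 3 = 12
2^(12 - 1) = 2^11 = 2048
Verification: sum of C(12,k) for even k = 1 + 66 + 495 + 924 + 495 + 66 + 1 = 2048
Result = 2048


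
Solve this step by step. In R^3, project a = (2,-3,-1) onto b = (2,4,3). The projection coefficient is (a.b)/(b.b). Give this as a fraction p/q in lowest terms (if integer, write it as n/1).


Projection coefficient = (a . b) / (b . b)
a . b = 2*2 + (-3)*4 + (-1)*3
= 4 + (-12) + (-3) = -11
b . b = 2^2 + 4^2 + 3^2
= 4 + 16 + 9 = 29
Coefficient = -11/29
In lowest terms: -11/29


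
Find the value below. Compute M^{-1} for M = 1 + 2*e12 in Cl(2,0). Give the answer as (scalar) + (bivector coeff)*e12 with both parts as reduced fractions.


M = 1 + 2*e12, where e12^2 = -1.
Since M commutes with its reverse ~M = a - b*e12, M * ~M = a^2 - b^2*e12^2 = a^2 + b^2.
So M^{-1} = ~M / (a^2 + b^2) = (a - b*e12)/(a^2 + b^2).
a^2 + b^2 = 1 + 4 = 5
Scalar part = 1/5 = 1/5
Bivector coeff = -2/5 = -2/5
M^{-1} = 1/5 - 2/5*e12


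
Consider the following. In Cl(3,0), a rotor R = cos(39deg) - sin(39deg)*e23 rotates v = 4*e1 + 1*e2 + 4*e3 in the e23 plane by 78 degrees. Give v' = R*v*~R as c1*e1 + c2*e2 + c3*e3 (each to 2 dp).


Rotor R = cos(39deg) - sin(39deg)*e23
Rotation angle theta = 2 * 39 = 78 degrees in the e23 plane (e2 -> e3).
The component perpendicular to the plane (e1) is invariant: v'_1 = v1 = 4.00
cos(78deg) = 0.2079, sin(78deg) = 0.9781
v'_2 = v2*cos(theta) - v3*sin(theta) = 1*0.2079 - 4*0.9781 = -3.70
v'_3 = v2*sin(theta) + v3*cos(theta) = 1*0.9781 + 4*0.2079 = 1.81
v' = 4.00*e1 - 3.70*e2 + 1.81*e3
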